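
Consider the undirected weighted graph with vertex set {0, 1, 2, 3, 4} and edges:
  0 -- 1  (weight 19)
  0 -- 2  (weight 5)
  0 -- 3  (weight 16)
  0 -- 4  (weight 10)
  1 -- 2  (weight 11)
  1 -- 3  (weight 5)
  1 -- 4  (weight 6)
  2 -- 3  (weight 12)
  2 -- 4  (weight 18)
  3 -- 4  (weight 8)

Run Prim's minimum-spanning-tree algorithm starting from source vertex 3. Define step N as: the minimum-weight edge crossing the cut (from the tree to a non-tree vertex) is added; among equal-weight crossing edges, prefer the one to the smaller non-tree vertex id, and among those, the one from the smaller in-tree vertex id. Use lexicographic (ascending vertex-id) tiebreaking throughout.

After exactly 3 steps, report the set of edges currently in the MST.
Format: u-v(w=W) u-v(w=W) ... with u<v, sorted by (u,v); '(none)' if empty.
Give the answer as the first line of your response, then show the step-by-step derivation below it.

0-4(w=10) 1-3(w=5) 1-4(w=6)

step 1: add edge 1-3 (w=5); MST = {1-3(w=5)}
step 2: add edge 1-4 (w=6); MST = {1-3(w=5) 1-4(w=6)}
step 3: add edge 0-4 (w=10); MST = {0-4(w=10) 1-3(w=5) 1-4(w=6)}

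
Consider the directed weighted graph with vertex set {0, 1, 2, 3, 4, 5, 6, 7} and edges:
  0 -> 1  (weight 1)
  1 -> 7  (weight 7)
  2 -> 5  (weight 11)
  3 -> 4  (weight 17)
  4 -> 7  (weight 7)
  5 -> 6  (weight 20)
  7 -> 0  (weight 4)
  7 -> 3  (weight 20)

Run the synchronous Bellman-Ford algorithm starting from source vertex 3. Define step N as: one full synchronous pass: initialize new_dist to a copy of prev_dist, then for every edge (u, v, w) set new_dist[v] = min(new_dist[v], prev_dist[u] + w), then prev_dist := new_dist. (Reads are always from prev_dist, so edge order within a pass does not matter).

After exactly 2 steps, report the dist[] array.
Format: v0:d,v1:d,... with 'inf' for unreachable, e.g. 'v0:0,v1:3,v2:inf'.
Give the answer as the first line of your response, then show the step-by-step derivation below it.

v0:inf,v1:inf,v2:inf,v3:0,v4:17,v5:inf,v6:inf,v7:24

step 1: dist = v0:inf,v1:inf,v2:inf,v3:0,v4:17,v5:inf,v6:inf,v7:inf
step 2: dist = v0:inf,v1:inf,v2:inf,v3:0,v4:17,v5:inf,v6:inf,v7:24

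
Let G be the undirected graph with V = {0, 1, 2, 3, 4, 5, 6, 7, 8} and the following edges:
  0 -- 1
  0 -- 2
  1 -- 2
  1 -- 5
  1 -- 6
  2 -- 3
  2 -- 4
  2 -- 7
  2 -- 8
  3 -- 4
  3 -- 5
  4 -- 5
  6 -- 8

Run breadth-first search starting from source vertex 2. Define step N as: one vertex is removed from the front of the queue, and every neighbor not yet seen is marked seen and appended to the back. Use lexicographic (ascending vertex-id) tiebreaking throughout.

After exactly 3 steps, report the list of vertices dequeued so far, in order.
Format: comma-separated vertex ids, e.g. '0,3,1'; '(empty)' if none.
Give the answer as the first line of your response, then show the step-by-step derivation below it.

2,0,1

step 1: dequeue 2; queue=[0,1,3,4,7,8]; order=2
step 2: dequeue 0; queue=[1,3,4,7,8]; order=2,0
step 3: dequeue 1; queue=[3,4,7,8,5,6]; order=2,0,1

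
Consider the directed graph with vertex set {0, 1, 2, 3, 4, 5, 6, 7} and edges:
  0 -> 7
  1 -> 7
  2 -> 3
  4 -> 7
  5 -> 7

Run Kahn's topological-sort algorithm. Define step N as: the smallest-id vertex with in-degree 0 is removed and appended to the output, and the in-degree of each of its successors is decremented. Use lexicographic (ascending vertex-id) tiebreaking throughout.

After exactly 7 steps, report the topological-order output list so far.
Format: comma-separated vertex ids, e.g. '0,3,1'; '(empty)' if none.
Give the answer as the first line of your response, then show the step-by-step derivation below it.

0,1,2,3,4,5,6

step 1: output 0; order=[0]; indeg=(0,0,0,1,0,0,0,3)
step 2: output 1; order=[0,1]; indeg=(0,0,0,1,0,0,0,2)
step 3: output 2; order=[0,1,2]; indeg=(0,0,0,0,0,0,0,2)
step 4: output 3; order=[0,1,2,3]; indeg=(0,0,0,0,0,0,0,2)
step 5: output 4; order=[0,1,2,3,4]; indeg=(0,0,0,0,0,0,0,1)
step 6: output 5; order=[0,1,2,3,4,5]; indeg=(0,0,0,0,0,0,0,0)
step 7: output 6; order=[0,1,2,3,4,5,6]; indeg=(0,0,0,0,0,0,0,0)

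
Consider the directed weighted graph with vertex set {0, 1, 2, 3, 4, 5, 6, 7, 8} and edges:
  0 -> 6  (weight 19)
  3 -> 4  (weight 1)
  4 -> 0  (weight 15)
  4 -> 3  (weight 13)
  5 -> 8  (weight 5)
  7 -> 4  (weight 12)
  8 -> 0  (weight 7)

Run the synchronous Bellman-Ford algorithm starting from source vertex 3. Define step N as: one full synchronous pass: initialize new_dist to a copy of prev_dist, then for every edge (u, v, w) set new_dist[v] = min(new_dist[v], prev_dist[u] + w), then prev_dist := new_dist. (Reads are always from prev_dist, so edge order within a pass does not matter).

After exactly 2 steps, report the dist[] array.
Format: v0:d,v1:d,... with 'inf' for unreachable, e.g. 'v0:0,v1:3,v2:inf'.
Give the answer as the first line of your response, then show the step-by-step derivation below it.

v0:16,v1:inf,v2:inf,v3:0,v4:1,v5:inf,v6:inf,v7:inf,v8:inf

step 1: dist = v0:inf,v1:inf,v2:inf,v3:0,v4:1,v5:inf,v6:inf,v7:inf,v8:inf
step 2: dist = v0:16,v1:inf,v2:inf,v3:0,v4:1,v5:inf,v6:inf,v7:inf,v8:inf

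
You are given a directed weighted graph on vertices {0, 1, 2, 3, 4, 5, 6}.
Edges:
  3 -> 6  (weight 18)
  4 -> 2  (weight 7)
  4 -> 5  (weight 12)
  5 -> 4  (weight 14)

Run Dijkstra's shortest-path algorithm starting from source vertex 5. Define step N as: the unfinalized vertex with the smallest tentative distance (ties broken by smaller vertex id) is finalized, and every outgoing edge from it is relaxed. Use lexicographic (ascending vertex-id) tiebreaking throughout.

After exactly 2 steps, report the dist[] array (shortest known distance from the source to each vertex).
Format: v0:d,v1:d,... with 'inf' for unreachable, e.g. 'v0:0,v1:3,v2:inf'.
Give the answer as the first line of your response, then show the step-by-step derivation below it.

v0:inf,v1:inf,v2:21,v3:inf,v4:14,v5:0,v6:inf

step 1: dist = v0:inf,v1:inf,v2:inf,v3:inf,v4:14,v5:0,v6:inf
step 2: dist = v0:inf,v1:inf,v2:21,v3:inf,v4:14,v5:0,v6:inf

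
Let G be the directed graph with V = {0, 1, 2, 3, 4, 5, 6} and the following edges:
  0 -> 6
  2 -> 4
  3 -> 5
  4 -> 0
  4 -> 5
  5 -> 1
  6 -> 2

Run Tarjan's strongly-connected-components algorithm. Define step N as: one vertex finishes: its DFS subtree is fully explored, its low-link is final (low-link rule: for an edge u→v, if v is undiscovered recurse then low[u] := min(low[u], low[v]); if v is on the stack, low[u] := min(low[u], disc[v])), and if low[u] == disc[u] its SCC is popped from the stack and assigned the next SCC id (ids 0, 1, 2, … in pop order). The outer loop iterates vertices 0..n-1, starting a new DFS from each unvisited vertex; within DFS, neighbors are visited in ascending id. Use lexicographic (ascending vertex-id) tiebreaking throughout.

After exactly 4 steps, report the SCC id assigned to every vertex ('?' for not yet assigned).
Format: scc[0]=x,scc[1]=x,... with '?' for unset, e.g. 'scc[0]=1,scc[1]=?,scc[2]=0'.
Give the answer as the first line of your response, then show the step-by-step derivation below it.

scc[0]=?,scc[1]=0,scc[2]=?,scc[3]=?,scc[4]=?,scc[5]=1,scc[6]=?

step 1: low=(low[0]=0,low[1]=5,low[2]=2,low[3]=?,low[4]=0,low[5]=4,low[6]=1); scc=(scc[0]=?,scc[1]=0,scc[2]=?,scc[3]=?,scc[4]=?,scc[5]=?,scc[6]=?)
step 2: low=(low[0]=0,low[1]=5,low[2]=2,low[3]=?,low[4]=0,low[5]=4,low[6]=1); scc=(scc[0]=?,scc[1]=0,scc[2]=?,scc[3]=?,scc[4]=?,scc[5]=1,scc[6]=?)
step 3: low=(low[0]=0,low[1]=5,low[2]=2,low[3]=?,low[4]=0,low[5]=4,low[6]=1); scc=(scc[0]=?,scc[1]=0,scc[2]=?,scc[3]=?,scc[4]=?,scc[5]=1,scc[6]=?)
step 4: low=(low[0]=0,low[1]=5,low[2]=0,low[3]=?,low[4]=0,low[5]=4,low[6]=1); scc=(scc[0]=?,scc[1]=0,scc[2]=?,scc[3]=?,scc[4]=?,scc[5]=1,scc[6]=?)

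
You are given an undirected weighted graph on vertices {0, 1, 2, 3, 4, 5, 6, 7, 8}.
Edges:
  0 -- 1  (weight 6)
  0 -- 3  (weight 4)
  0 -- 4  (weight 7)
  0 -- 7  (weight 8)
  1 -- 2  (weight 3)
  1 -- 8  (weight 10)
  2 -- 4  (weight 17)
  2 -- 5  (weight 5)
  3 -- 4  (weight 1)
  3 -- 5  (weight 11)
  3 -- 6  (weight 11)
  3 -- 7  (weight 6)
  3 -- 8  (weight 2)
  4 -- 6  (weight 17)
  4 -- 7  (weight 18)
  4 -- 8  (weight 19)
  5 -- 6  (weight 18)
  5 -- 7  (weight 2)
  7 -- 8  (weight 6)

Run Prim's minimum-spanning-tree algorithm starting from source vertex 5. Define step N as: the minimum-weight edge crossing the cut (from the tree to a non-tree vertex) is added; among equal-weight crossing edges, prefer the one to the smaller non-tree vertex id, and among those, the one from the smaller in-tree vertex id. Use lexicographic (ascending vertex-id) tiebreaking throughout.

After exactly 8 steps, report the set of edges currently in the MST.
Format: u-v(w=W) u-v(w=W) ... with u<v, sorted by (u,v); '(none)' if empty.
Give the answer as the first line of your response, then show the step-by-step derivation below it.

0-1(w=6) 0-3(w=4) 1-2(w=3) 2-5(w=5) 3-4(w=1) 3-6(w=11) 3-8(w=2) 5-7(w=2)

step 1: add edge 5-7 (w=2); MST = {5-7(w=2)}
step 2: add edge 2-5 (w=5); MST = {2-5(w=5) 5-7(w=2)}
step 3: add edge 1-2 (w=3); MST = {1-2(w=3) 2-5(w=5) 5-7(w=2)}
step 4: add edge 0-1 (w=6); MST = {0-1(w=6) 1-2(w=3) 2-5(w=5) 5-7(w=2)}
step 5: add edge 0-3 (w=4); MST = {0-1(w=6) 0-3(w=4) 1-2(w=3) 2-5(w=5) 5-7(w=2)}
step 6: add edge 3-4 (w=1); MST = {0-1(w=6) 0-3(w=4) 1-2(w=3) 2-5(w=5) 3-4(w=1) 5-7(w=2)}
step 7: add edge 3-8 (w=2); MST = {0-1(w=6) 0-3(w=4) 1-2(w=3) 2-5(w=5) 3-4(w=1) 3-8(w=2) 5-7(w=2)}
step 8: add edge 3-6 (w=11); MST = {0-1(w=6) 0-3(w=4) 1-2(w=3) 2-5(w=5) 3-4(w=1) 3-6(w=11) 3-8(w=2) 5-7(w=2)}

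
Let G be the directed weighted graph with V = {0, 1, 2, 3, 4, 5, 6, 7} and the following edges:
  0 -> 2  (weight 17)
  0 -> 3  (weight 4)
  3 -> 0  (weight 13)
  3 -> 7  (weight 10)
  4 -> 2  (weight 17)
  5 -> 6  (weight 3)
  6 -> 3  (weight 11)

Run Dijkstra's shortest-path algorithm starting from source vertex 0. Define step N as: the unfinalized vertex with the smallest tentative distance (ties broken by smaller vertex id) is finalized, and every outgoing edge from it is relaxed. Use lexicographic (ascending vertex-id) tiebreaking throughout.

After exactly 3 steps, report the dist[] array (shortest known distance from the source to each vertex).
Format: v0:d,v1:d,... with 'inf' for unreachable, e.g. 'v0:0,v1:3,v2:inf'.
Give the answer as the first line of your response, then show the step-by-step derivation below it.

v0:0,v1:inf,v2:17,v3:4,v4:inf,v5:inf,v6:inf,v7:14

step 1: dist = v0:0,v1:inf,v2:17,v3:4,v4:inf,v5:inf,v6:inf,v7:inf
step 2: dist = v0:0,v1:inf,v2:17,v3:4,v4:inf,v5:inf,v6:inf,v7:14
step 3: dist = v0:0,v1:inf,v2:17,v3:4,v4:inf,v5:inf,v6:inf,v7:14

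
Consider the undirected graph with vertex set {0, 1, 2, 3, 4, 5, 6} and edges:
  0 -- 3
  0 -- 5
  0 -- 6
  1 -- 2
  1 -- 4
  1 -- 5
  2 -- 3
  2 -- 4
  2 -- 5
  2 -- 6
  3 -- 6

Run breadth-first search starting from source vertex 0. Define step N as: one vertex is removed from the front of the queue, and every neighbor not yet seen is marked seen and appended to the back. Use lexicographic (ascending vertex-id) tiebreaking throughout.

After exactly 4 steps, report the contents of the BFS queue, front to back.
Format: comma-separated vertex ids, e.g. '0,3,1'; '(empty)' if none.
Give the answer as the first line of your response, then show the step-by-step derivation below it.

2,1

step 1: dequeue 0; queue=[3,5,6]; order=0
step 2: dequeue 3; queue=[5,6,2]; order=0,3
step 3: dequeue 5; queue=[6,2,1]; order=0,3,5
step 4: dequeue 6; queue=[2,1]; order=0,3,5,6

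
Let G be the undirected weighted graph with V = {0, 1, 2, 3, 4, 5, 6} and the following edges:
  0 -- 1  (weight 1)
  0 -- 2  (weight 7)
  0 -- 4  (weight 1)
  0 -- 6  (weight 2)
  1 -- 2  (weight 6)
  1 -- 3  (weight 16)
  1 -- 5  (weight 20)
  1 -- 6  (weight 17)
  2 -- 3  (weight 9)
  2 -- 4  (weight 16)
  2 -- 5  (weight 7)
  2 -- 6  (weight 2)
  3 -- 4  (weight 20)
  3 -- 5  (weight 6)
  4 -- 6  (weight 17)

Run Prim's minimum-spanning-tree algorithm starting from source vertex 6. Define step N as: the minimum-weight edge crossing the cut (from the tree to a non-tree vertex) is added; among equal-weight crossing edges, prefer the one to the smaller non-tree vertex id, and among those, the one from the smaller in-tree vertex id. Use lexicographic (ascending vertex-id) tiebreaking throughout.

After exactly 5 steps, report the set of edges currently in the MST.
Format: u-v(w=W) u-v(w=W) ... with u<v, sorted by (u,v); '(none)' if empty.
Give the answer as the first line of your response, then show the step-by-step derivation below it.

0-1(w=1) 0-4(w=1) 0-6(w=2) 2-5(w=7) 2-6(w=2)

step 1: add edge 0-6 (w=2); MST = {0-6(w=2)}
step 2: add edge 0-1 (w=1); MST = {0-1(w=1) 0-6(w=2)}
step 3: add edge 0-4 (w=1); MST = {0-1(w=1) 0-4(w=1) 0-6(w=2)}
step 4: add edge 2-6 (w=2); MST = {0-1(w=1) 0-4(w=1) 0-6(w=2) 2-6(w=2)}
step 5: add edge 2-5 (w=7); MST = {0-1(w=1) 0-4(w=1) 0-6(w=2) 2-5(w=7) 2-6(w=2)}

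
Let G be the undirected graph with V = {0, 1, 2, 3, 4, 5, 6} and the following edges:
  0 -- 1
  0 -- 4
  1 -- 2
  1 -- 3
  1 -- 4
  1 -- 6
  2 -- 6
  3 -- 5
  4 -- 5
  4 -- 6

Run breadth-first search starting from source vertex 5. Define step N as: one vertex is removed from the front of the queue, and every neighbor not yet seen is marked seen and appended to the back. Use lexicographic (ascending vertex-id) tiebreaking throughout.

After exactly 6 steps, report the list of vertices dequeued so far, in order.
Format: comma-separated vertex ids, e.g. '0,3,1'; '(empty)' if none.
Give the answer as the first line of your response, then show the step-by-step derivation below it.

5,3,4,1,0,6

step 1: dequeue 5; queue=[3,4]; order=5
step 2: dequeue 3; queue=[4,1]; order=5,3
step 3: dequeue 4; queue=[1,0,6]; order=5,3,4
step 4: dequeue 1; queue=[0,6,2]; order=5,3,4,1
step 5: dequeue 0; queue=[6,2]; order=5,3,4,1,0
step 6: dequeue 6; queue=[2]; order=5,3,4,1,0,6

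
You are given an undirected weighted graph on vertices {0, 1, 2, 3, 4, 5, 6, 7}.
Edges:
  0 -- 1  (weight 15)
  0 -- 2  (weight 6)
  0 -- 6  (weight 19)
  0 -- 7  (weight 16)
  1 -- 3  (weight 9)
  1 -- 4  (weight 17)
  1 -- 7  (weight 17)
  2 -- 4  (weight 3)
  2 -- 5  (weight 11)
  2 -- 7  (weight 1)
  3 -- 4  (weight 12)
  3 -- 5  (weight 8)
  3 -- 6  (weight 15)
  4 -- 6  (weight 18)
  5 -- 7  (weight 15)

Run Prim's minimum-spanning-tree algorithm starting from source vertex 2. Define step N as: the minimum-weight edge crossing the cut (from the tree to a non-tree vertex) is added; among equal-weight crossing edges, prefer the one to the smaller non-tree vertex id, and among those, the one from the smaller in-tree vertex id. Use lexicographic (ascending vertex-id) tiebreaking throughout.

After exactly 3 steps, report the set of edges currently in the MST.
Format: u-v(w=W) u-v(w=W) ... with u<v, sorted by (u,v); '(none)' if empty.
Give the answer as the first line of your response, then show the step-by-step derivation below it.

0-2(w=6) 2-4(w=3) 2-7(w=1)

step 1: add edge 2-7 (w=1); MST = {2-7(w=1)}
step 2: add edge 2-4 (w=3); MST = {2-4(w=3) 2-7(w=1)}
step 3: add edge 0-2 (w=6); MST = {0-2(w=6) 2-4(w=3) 2-7(w=1)}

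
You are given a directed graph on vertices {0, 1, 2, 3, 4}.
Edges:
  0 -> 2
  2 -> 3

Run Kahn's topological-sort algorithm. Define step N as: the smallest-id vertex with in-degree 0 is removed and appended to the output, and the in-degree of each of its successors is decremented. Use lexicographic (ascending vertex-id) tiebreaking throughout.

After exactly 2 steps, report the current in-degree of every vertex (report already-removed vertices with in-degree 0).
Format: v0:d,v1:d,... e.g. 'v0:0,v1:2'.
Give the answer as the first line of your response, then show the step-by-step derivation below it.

v0:0,v1:0,v2:0,v3:1,v4:0

step 1: output 0; order=[0]; indeg=(0,0,0,1,0)
step 2: output 1; order=[0,1]; indeg=(0,0,0,1,0)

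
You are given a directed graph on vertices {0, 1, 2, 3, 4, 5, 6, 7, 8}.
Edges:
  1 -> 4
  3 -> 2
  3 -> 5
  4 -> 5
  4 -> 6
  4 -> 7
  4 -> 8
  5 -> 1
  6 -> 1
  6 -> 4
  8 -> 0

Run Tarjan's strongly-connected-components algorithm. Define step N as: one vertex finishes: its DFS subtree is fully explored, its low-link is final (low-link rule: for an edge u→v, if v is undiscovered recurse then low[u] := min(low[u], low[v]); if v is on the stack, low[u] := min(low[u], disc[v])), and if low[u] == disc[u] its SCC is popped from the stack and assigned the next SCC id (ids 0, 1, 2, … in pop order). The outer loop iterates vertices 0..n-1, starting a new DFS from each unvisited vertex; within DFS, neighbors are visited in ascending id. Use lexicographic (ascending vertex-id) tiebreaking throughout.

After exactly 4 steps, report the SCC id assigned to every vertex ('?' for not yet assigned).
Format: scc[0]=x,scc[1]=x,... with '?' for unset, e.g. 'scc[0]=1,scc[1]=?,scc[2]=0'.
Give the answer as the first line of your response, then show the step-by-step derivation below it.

scc[0]=0,scc[1]=?,scc[2]=?,scc[3]=?,scc[4]=?,scc[5]=?,scc[6]=?,scc[7]=1,scc[8]=?

step 1: low=(low[0]=0,low[1]=?,low[2]=?,low[3]=?,low[4]=?,low[5]=?,low[6]=?,low[7]=?,low[8]=?); scc=(scc[0]=0,scc[1]=?,scc[2]=?,scc[3]=?,scc[4]=?,scc[5]=?,scc[6]=?,scc[7]=?,scc[8]=?)
step 2: low=(low[0]=0,low[1]=1,low[2]=?,low[3]=?,low[4]=2,low[5]=1,low[6]=?,low[7]=?,low[8]=?); scc=(scc[0]=0,scc[1]=?,scc[2]=?,scc[3]=?,scc[4]=?,scc[5]=?,scc[6]=?,scc[7]=?,scc[8]=?)
step 3: low=(low[0]=0,low[1]=1,low[2]=?,low[3]=?,low[4]=1,low[5]=1,low[6]=1,low[7]=?,low[8]=?); scc=(scc[0]=0,scc[1]=?,scc[2]=?,scc[3]=?,scc[4]=?,scc[5]=?,scc[6]=?,scc[7]=?,scc[8]=?)
step 4: low=(low[0]=0,low[1]=1,low[2]=?,low[3]=?,low[4]=1,low[5]=1,low[6]=1,low[7]=5,low[8]=?); scc=(scc[0]=0,scc[1]=?,scc[2]=?,scc[3]=?,scc[4]=?,scc[5]=?,scc[6]=?,scc[7]=1,scc[8]=?)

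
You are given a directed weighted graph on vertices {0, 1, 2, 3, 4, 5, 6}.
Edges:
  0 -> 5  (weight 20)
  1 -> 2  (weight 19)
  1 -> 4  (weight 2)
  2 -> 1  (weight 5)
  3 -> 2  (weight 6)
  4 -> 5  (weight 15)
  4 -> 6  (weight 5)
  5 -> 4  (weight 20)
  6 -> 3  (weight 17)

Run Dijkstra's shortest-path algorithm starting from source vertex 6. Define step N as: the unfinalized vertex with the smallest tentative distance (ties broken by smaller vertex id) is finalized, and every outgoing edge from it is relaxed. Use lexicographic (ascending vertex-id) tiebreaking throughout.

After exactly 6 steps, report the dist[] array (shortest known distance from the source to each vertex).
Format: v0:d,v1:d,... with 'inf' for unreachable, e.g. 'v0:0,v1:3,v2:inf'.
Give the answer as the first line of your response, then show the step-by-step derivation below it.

v0:inf,v1:28,v2:23,v3:17,v4:30,v5:45,v6:0

step 1: dist = v0:inf,v1:inf,v2:inf,v3:17,v4:inf,v5:inf,v6:0
step 2: dist = v0:inf,v1:inf,v2:23,v3:17,v4:inf,v5:inf,v6:0
step 3: dist = v0:inf,v1:28,v2:23,v3:17,v4:inf,v5:inf,v6:0
step 4: dist = v0:inf,v1:28,v2:23,v3:17,v4:30,v5:inf,v6:0
step 5: dist = v0:inf,v1:28,v2:23,v3:17,v4:30,v5:45,v6:0
step 6: dist = v0:inf,v1:28,v2:23,v3:17,v4:30,v5:45,v6:0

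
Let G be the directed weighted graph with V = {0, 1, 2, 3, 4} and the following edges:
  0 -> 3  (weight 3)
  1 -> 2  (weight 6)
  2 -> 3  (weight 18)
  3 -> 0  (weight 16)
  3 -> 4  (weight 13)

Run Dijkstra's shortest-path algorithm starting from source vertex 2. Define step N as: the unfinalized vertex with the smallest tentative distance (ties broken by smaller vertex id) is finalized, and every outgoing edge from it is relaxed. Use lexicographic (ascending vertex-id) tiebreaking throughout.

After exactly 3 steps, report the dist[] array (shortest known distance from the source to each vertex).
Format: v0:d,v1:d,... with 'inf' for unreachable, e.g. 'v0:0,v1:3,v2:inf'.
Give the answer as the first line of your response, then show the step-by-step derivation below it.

v0:34,v1:inf,v2:0,v3:18,v4:31

step 1: dist = v0:inf,v1:inf,v2:0,v3:18,v4:inf
step 2: dist = v0:34,v1:inf,v2:0,v3:18,v4:31
step 3: dist = v0:34,v1:inf,v2:0,v3:18,v4:31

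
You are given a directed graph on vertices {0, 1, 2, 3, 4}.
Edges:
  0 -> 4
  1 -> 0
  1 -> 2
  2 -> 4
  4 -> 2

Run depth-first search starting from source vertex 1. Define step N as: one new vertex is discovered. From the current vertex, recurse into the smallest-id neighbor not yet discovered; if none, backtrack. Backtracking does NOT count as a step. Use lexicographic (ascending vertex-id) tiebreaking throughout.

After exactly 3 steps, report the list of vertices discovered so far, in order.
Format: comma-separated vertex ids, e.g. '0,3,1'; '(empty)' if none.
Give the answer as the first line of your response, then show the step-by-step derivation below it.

1,0,4

step 1: discover 1; path=1; order=1
step 2: discover 0; path=1>0; order=1,0
step 3: discover 4; path=1>0>4; order=1,0,4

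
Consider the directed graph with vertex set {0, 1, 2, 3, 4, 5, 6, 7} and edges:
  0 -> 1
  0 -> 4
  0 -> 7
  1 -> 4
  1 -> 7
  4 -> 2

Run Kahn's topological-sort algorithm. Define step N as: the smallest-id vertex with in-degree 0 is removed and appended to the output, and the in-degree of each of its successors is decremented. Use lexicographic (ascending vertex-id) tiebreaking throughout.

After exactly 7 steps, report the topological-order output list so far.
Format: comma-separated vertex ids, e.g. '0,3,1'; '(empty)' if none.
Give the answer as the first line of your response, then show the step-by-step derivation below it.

0,1,3,4,2,5,6

step 1: output 0; order=[0]; indeg=(0,0,1,0,1,0,0,1)
step 2: output 1; order=[0,1]; indeg=(0,0,1,0,0,0,0,0)
step 3: output 3; order=[0,1,3]; indeg=(0,0,1,0,0,0,0,0)
step 4: output 4; order=[0,1,3,4]; indeg=(0,0,0,0,0,0,0,0)
step 5: output 2; order=[0,1,3,4,2]; indeg=(0,0,0,0,0,0,0,0)
step 6: output 5; order=[0,1,3,4,2,5]; indeg=(0,0,0,0,0,0,0,0)
step 7: output 6; order=[0,1,3,4,2,5,6]; indeg=(0,0,0,0,0,0,0,0)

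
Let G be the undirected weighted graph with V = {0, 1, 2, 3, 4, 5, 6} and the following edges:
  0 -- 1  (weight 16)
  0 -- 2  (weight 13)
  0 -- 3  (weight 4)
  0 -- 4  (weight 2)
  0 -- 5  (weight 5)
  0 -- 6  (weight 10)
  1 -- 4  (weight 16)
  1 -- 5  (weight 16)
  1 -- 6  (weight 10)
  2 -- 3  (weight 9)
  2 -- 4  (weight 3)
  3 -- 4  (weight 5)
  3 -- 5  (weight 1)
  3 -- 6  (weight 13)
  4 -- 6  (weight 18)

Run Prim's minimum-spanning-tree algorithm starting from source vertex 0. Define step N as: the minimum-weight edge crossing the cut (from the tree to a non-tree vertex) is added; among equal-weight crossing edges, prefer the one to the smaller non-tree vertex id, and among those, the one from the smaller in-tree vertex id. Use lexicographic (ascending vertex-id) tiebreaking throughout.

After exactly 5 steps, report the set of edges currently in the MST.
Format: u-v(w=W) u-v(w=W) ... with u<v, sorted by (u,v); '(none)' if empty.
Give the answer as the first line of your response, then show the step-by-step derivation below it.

0-3(w=4) 0-4(w=2) 0-6(w=10) 2-4(w=3) 3-5(w=1)

step 1: add edge 0-4 (w=2); MST = {0-4(w=2)}
step 2: add edge 2-4 (w=3); MST = {0-4(w=2) 2-4(w=3)}
step 3: add edge 0-3 (w=4); MST = {0-3(w=4) 0-4(w=2) 2-4(w=3)}
step 4: add edge 3-5 (w=1); MST = {0-3(w=4) 0-4(w=2) 2-4(w=3) 3-5(w=1)}
step 5: add edge 0-6 (w=10); MST = {0-3(w=4) 0-4(w=2) 0-6(w=10) 2-4(w=3) 3-5(w=1)}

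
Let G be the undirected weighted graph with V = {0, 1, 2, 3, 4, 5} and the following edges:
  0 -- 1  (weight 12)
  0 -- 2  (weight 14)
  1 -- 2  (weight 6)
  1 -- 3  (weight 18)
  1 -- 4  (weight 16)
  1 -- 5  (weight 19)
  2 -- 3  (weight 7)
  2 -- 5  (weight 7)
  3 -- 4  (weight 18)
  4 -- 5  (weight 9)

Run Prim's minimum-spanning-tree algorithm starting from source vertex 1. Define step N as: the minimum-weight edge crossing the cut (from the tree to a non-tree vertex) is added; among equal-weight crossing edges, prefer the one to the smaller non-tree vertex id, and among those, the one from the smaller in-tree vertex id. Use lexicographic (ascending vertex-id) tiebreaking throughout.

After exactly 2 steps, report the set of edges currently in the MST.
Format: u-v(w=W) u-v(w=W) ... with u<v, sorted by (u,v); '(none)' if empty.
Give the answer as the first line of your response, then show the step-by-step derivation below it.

1-2(w=6) 2-3(w=7)

step 1: add edge 1-2 (w=6); MST = {1-2(w=6)}
step 2: add edge 2-3 (w=7); MST = {1-2(w=6) 2-3(w=7)}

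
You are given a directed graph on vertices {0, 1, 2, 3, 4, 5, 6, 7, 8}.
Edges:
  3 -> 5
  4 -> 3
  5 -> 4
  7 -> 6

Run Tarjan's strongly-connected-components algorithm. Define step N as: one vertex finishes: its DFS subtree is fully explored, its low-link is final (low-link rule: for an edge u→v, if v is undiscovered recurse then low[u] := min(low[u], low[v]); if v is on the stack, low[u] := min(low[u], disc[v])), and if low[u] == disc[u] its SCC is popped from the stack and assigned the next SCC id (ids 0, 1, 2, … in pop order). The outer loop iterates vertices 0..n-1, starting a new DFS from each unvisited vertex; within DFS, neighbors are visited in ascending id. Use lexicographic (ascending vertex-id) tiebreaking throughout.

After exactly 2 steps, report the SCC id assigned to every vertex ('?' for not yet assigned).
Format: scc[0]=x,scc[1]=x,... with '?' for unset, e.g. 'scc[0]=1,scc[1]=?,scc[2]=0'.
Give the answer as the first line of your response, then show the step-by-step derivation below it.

scc[0]=0,scc[1]=1,scc[2]=?,scc[3]=?,scc[4]=?,scc[5]=?,scc[6]=?,scc[7]=?,scc[8]=?

step 1: low=(low[0]=0,low[1]=?,low[2]=?,low[3]=?,low[4]=?,low[5]=?,low[6]=?,low[7]=?,low[8]=?); scc=(scc[0]=0,scc[1]=?,scc[2]=?,scc[3]=?,scc[4]=?,scc[5]=?,scc[6]=?,scc[7]=?,scc[8]=?)
step 2: low=(low[0]=0,low[1]=1,low[2]=?,low[3]=?,low[4]=?,low[5]=?,low[6]=?,low[7]=?,low[8]=?); scc=(scc[0]=0,scc[1]=1,scc[2]=?,scc[3]=?,scc[4]=?,scc[5]=?,scc[6]=?,scc[7]=?,scc[8]=?)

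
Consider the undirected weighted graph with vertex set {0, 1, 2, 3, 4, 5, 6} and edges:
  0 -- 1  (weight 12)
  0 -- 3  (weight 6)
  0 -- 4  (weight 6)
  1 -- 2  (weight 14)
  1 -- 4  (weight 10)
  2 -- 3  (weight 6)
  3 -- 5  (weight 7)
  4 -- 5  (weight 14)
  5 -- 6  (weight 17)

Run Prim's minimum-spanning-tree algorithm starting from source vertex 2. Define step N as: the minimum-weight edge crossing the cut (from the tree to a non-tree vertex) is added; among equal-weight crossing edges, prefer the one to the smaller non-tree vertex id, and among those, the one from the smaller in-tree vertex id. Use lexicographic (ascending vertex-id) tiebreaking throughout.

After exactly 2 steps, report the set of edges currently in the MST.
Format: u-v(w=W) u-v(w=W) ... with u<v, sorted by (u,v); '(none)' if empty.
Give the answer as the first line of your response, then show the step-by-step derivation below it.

0-3(w=6) 2-3(w=6)

step 1: add edge 2-3 (w=6); MST = {2-3(w=6)}
step 2: add edge 0-3 (w=6); MST = {0-3(w=6) 2-3(w=6)}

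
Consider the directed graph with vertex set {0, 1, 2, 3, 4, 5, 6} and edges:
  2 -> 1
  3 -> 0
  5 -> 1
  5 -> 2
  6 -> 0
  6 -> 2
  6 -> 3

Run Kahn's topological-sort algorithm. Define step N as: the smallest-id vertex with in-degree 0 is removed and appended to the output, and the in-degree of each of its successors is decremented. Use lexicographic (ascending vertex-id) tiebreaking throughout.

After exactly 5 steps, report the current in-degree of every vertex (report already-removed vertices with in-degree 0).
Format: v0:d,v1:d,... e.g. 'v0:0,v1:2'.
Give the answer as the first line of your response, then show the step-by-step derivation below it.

v0:1,v1:0,v2:0,v3:0,v4:0,v5:0,v6:0

step 1: output 4; order=[4]; indeg=(2,2,2,1,0,0,0)
step 2: output 5; order=[4,5]; indeg=(2,1,1,1,0,0,0)
step 3: output 6; order=[4,5,6]; indeg=(1,1,0,0,0,0,0)
step 4: output 2; order=[4,5,6,2]; indeg=(1,0,0,0,0,0,0)
step 5: output 1; order=[4,5,6,2,1]; indeg=(1,0,0,0,0,0,0)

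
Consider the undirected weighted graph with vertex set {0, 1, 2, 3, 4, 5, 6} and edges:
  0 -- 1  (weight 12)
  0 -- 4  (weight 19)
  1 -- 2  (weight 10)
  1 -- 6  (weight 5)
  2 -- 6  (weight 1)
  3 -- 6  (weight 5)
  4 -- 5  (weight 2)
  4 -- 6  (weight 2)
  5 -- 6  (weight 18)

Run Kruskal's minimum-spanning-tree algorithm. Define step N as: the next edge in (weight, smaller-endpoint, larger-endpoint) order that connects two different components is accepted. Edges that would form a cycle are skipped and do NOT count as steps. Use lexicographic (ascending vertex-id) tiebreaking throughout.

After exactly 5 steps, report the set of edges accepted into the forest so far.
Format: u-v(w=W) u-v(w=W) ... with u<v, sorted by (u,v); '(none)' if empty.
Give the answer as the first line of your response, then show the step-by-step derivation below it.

1-6(w=5) 2-6(w=1) 3-6(w=5) 4-5(w=2) 4-6(w=2)

step 1: add edge 2-6 (w=1); MST = {2-6(w=1)}
step 2: add edge 4-5 (w=2); MST = {2-6(w=1) 4-5(w=2)}
step 3: add edge 4-6 (w=2); MST = {2-6(w=1) 4-5(w=2) 4-6(w=2)}
step 4: add edge 1-6 (w=5); MST = {1-6(w=5) 2-6(w=1) 4-5(w=2) 4-6(w=2)}
step 5: add edge 3-6 (w=5); MST = {1-6(w=5) 2-6(w=1) 3-6(w=5) 4-5(w=2) 4-6(w=2)}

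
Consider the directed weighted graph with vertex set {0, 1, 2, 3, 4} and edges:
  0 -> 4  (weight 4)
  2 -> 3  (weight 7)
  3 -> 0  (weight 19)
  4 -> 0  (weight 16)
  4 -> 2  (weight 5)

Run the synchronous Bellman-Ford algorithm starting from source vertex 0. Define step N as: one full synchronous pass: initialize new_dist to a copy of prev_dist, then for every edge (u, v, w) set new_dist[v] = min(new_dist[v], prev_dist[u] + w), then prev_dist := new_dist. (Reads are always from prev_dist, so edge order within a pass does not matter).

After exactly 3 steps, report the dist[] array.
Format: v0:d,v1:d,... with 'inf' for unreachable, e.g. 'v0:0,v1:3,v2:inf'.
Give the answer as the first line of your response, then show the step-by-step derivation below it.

v0:0,v1:inf,v2:9,v3:16,v4:4

step 1: dist = v0:0,v1:inf,v2:inf,v3:inf,v4:4
step 2: dist = v0:0,v1:inf,v2:9,v3:inf,v4:4
step 3: dist = v0:0,v1:inf,v2:9,v3:16,v4:4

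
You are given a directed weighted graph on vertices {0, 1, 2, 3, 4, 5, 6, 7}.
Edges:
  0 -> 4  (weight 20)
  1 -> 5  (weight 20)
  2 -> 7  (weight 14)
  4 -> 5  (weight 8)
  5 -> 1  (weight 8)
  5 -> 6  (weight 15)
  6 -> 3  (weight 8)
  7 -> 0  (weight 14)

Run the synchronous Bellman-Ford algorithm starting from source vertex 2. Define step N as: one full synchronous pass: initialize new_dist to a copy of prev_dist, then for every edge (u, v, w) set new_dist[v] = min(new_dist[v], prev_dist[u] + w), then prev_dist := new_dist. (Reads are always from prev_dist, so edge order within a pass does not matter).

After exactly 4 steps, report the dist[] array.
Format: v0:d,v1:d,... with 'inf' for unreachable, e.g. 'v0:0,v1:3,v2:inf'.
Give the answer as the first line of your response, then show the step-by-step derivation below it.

v0:28,v1:inf,v2:0,v3:inf,v4:48,v5:56,v6:inf,v7:14

step 1: dist = v0:inf,v1:inf,v2:0,v3:inf,v4:inf,v5:inf,v6:inf,v7:14
step 2: dist = v0:28,v1:inf,v2:0,v3:inf,v4:inf,v5:inf,v6:inf,v7:14
step 3: dist = v0:28,v1:inf,v2:0,v3:inf,v4:48,v5:inf,v6:inf,v7:14
step 4: dist = v0:28,v1:inf,v2:0,v3:inf,v4:48,v5:56,v6:inf,v7:14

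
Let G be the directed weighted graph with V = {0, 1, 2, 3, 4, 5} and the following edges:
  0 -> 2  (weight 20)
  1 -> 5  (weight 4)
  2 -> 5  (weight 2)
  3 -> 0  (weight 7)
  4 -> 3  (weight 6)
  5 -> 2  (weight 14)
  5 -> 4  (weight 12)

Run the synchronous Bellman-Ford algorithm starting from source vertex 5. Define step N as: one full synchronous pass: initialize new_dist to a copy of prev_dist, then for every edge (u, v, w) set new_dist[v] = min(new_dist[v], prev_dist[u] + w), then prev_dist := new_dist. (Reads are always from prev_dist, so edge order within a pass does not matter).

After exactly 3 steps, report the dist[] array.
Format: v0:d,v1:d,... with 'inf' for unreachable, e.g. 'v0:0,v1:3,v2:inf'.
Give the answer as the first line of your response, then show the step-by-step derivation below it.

v0:25,v1:inf,v2:14,v3:18,v4:12,v5:0

step 1: dist = v0:inf,v1:inf,v2:14,v3:inf,v4:12,v5:0
step 2: dist = v0:inf,v1:inf,v2:14,v3:18,v4:12,v5:0
step 3: dist = v0:25,v1:inf,v2:14,v3:18,v4:12,v5:0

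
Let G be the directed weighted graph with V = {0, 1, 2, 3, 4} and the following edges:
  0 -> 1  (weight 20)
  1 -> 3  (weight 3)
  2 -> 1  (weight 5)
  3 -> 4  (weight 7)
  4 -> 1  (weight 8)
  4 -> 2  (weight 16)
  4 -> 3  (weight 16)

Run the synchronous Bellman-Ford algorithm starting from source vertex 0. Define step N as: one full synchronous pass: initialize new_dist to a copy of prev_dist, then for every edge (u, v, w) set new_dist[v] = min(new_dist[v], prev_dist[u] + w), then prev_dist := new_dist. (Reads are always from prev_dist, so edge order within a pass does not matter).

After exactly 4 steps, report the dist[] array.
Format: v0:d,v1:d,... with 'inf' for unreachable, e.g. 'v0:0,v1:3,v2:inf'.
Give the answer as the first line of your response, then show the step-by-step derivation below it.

v0:0,v1:20,v2:46,v3:23,v4:30

step 1: dist = v0:0,v1:20,v2:inf,v3:inf,v4:inf
step 2: dist = v0:0,v1:20,v2:inf,v3:23,v4:inf
step 3: dist = v0:0,v1:20,v2:inf,v3:23,v4:30
step 4: dist = v0:0,v1:20,v2:46,v3:23,v4:30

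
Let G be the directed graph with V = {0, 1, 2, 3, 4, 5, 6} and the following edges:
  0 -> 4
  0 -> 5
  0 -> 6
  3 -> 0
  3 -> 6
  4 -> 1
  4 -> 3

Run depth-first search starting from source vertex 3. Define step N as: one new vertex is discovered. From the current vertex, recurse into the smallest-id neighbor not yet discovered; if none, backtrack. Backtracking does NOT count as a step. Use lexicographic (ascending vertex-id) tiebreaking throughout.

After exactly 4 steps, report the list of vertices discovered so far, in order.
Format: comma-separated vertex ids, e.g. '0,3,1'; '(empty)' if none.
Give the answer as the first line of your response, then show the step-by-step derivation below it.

3,0,4,1

step 1: discover 3; path=3; order=3
step 2: discover 0; path=3>0; order=3,0
step 3: discover 4; path=3>0>4; order=3,0,4
step 4: discover 1; path=3>0>4>1; order=3,0,4,1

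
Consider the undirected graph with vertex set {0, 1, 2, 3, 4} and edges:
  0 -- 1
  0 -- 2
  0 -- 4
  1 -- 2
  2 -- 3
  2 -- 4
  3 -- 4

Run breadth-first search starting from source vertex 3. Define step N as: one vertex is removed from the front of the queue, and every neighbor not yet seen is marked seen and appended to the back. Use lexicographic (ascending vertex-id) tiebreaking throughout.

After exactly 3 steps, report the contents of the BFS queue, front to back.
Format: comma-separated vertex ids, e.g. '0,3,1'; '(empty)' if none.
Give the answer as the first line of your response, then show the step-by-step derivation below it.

0,1

step 1: dequeue 3; queue=[2,4]; order=3
step 2: dequeue 2; queue=[4,0,1]; order=3,2
step 3: dequeue 4; queue=[0,1]; order=3,2,4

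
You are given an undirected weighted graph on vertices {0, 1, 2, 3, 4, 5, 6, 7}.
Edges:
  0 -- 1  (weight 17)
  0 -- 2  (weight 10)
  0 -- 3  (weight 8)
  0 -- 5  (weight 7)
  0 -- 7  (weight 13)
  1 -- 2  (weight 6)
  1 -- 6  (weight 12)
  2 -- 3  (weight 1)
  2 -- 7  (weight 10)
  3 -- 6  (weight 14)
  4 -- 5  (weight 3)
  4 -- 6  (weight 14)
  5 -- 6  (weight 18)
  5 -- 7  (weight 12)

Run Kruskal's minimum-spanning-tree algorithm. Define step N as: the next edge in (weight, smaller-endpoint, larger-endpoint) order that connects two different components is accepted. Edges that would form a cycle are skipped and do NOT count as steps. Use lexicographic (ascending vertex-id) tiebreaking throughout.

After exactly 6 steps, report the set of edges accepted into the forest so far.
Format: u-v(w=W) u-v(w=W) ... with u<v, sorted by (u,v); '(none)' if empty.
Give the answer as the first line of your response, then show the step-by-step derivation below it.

0-3(w=8) 0-5(w=7) 1-2(w=6) 2-3(w=1) 2-7(w=10) 4-5(w=3)

step 1: add edge 2-3 (w=1); MST = {2-3(w=1)}
step 2: add edge 4-5 (w=3); MST = {2-3(w=1) 4-5(w=3)}
step 3: add edge 1-2 (w=6); MST = {1-2(w=6) 2-3(w=1) 4-5(w=3)}
step 4: add edge 0-5 (w=7); MST = {0-5(w=7) 1-2(w=6) 2-3(w=1) 4-5(w=3)}
step 5: add edge 0-3 (w=8); MST = {0-3(w=8) 0-5(w=7) 1-2(w=6) 2-3(w=1) 4-5(w=3)}
step 6: add edge 2-7 (w=10); MST = {0-3(w=8) 0-5(w=7) 1-2(w=6) 2-3(w=1) 2-7(w=10) 4-5(w=3)}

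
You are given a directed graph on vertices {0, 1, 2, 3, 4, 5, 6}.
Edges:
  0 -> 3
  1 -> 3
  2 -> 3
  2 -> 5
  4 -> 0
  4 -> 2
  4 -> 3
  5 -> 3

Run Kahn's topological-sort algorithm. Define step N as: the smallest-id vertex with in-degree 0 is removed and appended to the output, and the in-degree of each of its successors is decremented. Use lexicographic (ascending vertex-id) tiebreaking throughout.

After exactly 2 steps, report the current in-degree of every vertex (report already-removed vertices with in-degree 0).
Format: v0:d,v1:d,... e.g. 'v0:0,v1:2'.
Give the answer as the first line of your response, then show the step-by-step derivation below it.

v0:0,v1:0,v2:0,v3:3,v4:0,v5:1,v6:0

step 1: output 1; order=[1]; indeg=(1,0,1,4,0,1,0)
step 2: output 4; order=[1,4]; indeg=(0,0,0,3,0,1,0)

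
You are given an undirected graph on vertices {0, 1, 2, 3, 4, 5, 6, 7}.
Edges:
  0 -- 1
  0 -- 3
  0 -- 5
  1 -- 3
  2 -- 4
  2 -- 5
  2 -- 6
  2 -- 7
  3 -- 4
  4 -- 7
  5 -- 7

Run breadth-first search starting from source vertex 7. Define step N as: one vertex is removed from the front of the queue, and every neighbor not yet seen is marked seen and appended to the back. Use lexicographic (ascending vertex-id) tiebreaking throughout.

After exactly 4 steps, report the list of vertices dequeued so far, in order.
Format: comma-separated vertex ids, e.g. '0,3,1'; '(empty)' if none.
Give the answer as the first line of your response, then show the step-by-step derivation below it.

7,2,4,5

step 1: dequeue 7; queue=[2,4,5]; order=7
step 2: dequeue 2; queue=[4,5,6]; order=7,2
step 3: dequeue 4; queue=[5,6,3]; order=7,2,4
step 4: dequeue 5; queue=[6,3,0]; order=7,2,4,5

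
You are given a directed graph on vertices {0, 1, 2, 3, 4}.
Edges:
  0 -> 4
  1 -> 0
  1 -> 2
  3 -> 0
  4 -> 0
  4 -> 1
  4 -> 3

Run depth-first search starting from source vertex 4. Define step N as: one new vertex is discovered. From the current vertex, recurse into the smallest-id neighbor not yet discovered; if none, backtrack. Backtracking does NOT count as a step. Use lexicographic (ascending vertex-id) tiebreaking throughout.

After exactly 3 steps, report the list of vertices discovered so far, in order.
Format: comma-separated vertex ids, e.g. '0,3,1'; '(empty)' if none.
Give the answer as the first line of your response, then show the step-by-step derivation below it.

4,0,1

step 1: discover 4; path=4; order=4
step 2: discover 0; path=4>0; order=4,0
step 3: discover 1; path=4>1; order=4,0,1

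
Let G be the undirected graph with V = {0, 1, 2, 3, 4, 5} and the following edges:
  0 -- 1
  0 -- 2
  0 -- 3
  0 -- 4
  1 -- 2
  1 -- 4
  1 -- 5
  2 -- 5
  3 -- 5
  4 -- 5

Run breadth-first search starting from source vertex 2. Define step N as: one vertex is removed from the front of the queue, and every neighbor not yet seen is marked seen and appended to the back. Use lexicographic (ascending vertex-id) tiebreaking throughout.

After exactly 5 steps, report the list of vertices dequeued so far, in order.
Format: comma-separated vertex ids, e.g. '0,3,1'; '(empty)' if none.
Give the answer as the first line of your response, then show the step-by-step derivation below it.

2,0,1,5,3

step 1: dequeue 2; queue=[0,1,5]; order=2
step 2: dequeue 0; queue=[1,5,3,4]; order=2,0
step 3: dequeue 1; queue=[5,3,4]; order=2,0,1
step 4: dequeue 5; queue=[3,4]; order=2,0,1,5
step 5: dequeue 3; queue=[4]; order=2,0,1,5,3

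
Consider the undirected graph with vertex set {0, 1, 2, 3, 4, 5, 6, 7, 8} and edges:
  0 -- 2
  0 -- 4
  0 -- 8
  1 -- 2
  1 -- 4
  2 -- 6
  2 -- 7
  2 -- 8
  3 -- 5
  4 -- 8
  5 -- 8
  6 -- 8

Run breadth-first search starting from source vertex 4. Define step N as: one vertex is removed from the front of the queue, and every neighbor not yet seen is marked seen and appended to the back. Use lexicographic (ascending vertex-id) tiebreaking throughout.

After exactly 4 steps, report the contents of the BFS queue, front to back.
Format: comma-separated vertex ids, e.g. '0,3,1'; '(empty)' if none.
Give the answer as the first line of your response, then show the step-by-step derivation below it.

2,5,6

step 1: dequeue 4; queue=[0,1,8]; order=4
step 2: dequeue 0; queue=[1,8,2]; order=4,0
step 3: dequeue 1; queue=[8,2]; order=4,0,1
step 4: dequeue 8; queue=[2,5,6]; order=4,0,1,8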